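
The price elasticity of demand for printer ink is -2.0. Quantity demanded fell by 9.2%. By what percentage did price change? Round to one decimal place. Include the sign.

%ΔP ≈ %ΔQ / ε = (-9.2%)/(-2.0) = 4.60%.

4.6%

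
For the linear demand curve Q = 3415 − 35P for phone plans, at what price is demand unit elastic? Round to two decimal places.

48.79

For linear demand Q = a − bP, ε = −bP/(a − bP). |ε| = 1 when bP = a − bP, i.e. P = a/(2b).
P = 3415/(2·35) = 3415/70 = 48.7857.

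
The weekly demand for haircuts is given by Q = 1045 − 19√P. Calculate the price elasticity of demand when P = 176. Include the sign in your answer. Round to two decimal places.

At P = 176, Q = 792.937.
dQ/dP = −19/(2√P) = -0.716.
ε = (dQ/dP)(P/Q) = (-0.716)(176/792.937).

-0.16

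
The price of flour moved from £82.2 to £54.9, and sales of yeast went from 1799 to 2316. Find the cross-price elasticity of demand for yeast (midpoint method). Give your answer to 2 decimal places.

ΔQ_x = 2316 − 1799 = 517; ΔP_y = 54.9 − 82.2 = -27.3.
Midpoints: P̄_y = 68.55, Q̄_x = 2057.5.
ε_xy = (ΔQ_x/ΔP_y)(P̄_y/Q̄_x) = (517/-27.3)(68.55/2057.5).

-0.63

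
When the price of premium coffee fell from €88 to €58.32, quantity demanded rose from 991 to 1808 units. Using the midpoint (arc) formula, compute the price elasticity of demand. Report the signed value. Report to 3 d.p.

-1.439

ΔQ = 1808 − 991 = 817; ΔP = 58.32 − 88 = -29.68.
Midpoints: P̄ = 73.16, Q̄ = 1399.5.
ε = (ΔQ/ΔP)(P̄/Q̄) = (817/-29.68)(73.16/1399.5).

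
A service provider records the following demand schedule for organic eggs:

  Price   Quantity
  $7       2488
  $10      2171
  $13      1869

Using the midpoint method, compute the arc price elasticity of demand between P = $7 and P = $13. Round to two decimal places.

-0.47

At P = 7, Q = 2488; at P = 13, Q = 1869.
ΔQ = -619, ΔP = 6. Midpoints: P̄ = 10.00, Q̄ = 2178.5.
ε = (ΔQ/ΔP)(P̄/Q̄) = (-619/6)(10.00/2178.5).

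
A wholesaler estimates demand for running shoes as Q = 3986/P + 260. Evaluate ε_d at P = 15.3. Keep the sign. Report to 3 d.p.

-0.501

At P = 15.3, Q = 520.523.
dQ/dP = −3986/P² = -17.028.
ε = (dQ/dP)(P/Q) = (-17.028)(15.3/520.523).
|ε| < 1, so demand is inelastic at this price.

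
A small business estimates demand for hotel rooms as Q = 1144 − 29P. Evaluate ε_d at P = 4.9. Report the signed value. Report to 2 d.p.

-0.14

At P = 4.9, Q = 1001.900.
dQ/dP = −29.
ε = (dQ/dP)(P/Q) = (-29)(4.9/1001.900).
|ε| < 1, so demand is inelastic at this price.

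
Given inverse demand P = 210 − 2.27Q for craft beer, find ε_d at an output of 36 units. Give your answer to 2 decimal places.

At Q = 36, P = 210 − 2.27(36) = 128.28.
dP/dQ = −2.27, so dQ/dP = 1/(−2.27) = -0.441.
ε = (dQ/dP)(P/Q) = (-0.441)(128.28/36).

-1.57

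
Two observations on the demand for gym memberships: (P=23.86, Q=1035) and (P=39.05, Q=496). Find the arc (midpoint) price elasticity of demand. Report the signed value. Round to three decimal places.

ΔQ = 496 − 1035 = -539; ΔP = 39.05 − 23.86 = 15.19.
Midpoints: P̄ = 31.45, Q̄ = 765.5.
ε = (ΔQ/ΔP)(P̄/Q̄) = (-539/15.19)(31.45/765.5).

-1.458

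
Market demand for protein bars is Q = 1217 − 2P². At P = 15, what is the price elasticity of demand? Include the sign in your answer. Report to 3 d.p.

At P = 15, Q = 767.
dQ/dP = −4P = -60.
ε = (dQ/dP)(P/Q) = (-60)(15/767).
|ε| > 1, so demand is elastic at this price.

-1.173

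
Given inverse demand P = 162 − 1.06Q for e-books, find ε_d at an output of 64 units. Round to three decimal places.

At Q = 64, P = 162 − 1.06(64) = 94.16.
dP/dQ = −1.06, so dQ/dP = 1/(−1.06) = -0.943.
ε = (dQ/dP)(P/Q) = (-0.943)(94.16/64).

-1.388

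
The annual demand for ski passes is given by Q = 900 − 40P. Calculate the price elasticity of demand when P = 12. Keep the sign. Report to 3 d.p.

-1.143

At P = 12, Q = 420.
dQ/dP = −40.
ε = (dQ/dP)(P/Q) = (-40)(12/420).
|ε| > 1, so demand is elastic at this price.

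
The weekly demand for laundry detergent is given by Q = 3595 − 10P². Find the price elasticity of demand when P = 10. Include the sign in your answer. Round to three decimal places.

At P = 10, Q = 2595.
dQ/dP = −20P = -200.
ε = (dQ/dP)(P/Q) = (-200)(10/2595).
|ε| < 1, so demand is inelastic at this price.

-0.771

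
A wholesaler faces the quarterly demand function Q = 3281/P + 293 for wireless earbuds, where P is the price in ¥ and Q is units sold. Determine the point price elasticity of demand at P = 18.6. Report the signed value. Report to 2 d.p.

At P = 18.6, Q = 469.398.
dQ/dP = −3281/P² = -9.484.
ε = (dQ/dP)(P/Q) = (-9.484)(18.6/469.398).

-0.38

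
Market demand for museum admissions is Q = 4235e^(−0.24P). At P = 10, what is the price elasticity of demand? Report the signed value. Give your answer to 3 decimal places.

At P = 10, Q = 384.191.
dQ/dP = −0.24·4235e^(−0.24P) = −0.24Q = -92.206.
ε = (dQ/dP)(P/Q) = (-92.206)(10/384.191).

-2.400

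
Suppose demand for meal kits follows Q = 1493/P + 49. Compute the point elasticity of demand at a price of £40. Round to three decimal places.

At P = 40, Q = 86.325.
dQ/dP = −1493/P² = -0.933.
ε = (dQ/dP)(P/Q) = (-0.933)(40/86.325).

-0.432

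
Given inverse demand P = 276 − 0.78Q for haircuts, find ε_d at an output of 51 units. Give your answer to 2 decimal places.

At Q = 51, P = 276 − 0.78(51) = 236.22.
dP/dQ = −0.78, so dQ/dP = 1/(−0.78) = -1.282.
ε = (dQ/dP)(P/Q) = (-1.282)(236.22/51).

-5.94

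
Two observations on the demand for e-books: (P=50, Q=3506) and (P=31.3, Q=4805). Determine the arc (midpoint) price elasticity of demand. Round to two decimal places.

-0.68

ΔQ = 4805 − 3506 = 1299; ΔP = 31.3 − 50 = -18.7.
Midpoints: P̄ = 40.65, Q̄ = 4155.5.
ε = (ΔQ/ΔP)(P̄/Q̄) = (1299/-18.7)(40.65/4155.5).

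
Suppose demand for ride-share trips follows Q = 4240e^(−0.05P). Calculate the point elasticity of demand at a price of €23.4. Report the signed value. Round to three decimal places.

-1.170

At P = 23.4, Q = 1315.956.
dQ/dP = −0.05·4240e^(−0.05P) = −0.05Q = -65.798.
ε = (dQ/dP)(P/Q) = (-65.798)(23.4/1315.956).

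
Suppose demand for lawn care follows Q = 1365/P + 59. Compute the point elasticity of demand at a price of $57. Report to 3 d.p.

-0.289

At P = 57, Q = 82.947.
dQ/dP = −1365/P² = -0.420.
ε = (dQ/dP)(P/Q) = (-0.420)(57/82.947).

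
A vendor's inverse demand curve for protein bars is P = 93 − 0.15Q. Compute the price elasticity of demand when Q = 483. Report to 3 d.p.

-0.284

At Q = 483, P = 93 − 0.15(483) = 20.55.
dP/dQ = −0.15, so dQ/dP = 1/(−0.15) = -6.667.
ε = (dQ/dP)(P/Q) = (-6.667)(20.55/483).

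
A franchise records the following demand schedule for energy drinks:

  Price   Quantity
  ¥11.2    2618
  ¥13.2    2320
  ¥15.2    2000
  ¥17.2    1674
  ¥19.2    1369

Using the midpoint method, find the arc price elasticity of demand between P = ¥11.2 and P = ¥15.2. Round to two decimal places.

-0.88

At P = 11.2, Q = 2618; at P = 15.2, Q = 2000.
ΔQ = -618, ΔP = 4.0. Midpoints: P̄ = 13.20, Q̄ = 2309.0.
ε = (ΔQ/ΔP)(P̄/Q̄) = (-618/4.0)(13.20/2309.0).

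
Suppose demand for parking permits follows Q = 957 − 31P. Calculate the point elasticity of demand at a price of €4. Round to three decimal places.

-0.149

At P = 4, Q = 833.
dQ/dP = −31.
ε = (dQ/dP)(P/Q) = (-31)(4/833).
|ε| < 1, so demand is inelastic at this price.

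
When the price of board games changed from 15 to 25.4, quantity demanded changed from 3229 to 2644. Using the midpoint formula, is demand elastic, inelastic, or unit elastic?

inelastic

Arc ε ≈ -0.387.
|ε| = 0.39 < 1.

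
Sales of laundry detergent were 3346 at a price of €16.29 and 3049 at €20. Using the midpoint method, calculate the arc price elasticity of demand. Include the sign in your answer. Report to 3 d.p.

ΔQ = 3049 − 3346 = -297; ΔP = 20 − 16.29 = 3.71.
Midpoints: P̄ = 18.14, Q̄ = 3197.5.
ε = (ΔQ/ΔP)(P̄/Q̄) = (-297/3.71)(18.14/3197.5).

-0.454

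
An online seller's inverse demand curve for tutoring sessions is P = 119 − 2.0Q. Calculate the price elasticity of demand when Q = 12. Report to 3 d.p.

-3.958

At Q = 12, P = 119 − 2.0(12) = 95.00.
dP/dQ = −2.0, so dQ/dP = 1/(−2.0) = -0.500.
ε = (dQ/dP)(P/Q) = (-0.500)(95.00/12).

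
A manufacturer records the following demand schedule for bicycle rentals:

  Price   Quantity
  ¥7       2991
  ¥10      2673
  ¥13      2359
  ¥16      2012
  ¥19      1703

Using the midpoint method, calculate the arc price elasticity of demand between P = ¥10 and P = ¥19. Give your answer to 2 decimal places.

-0.71

At P = 10, Q = 2673; at P = 19, Q = 1703.
ΔQ = -970, ΔP = 9. Midpoints: P̄ = 14.50, Q̄ = 2188.0.
ε = (ΔQ/ΔP)(P̄/Q̄) = (-970/9)(14.50/2188.0).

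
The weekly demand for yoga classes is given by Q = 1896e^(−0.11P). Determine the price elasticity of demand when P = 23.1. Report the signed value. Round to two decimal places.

-2.54

At P = 23.1, Q = 149.381.
dQ/dP = −0.11·1896e^(−0.11P) = −0.11Q = -16.432.
ε = (dQ/dP)(P/Q) = (-16.432)(23.1/149.381).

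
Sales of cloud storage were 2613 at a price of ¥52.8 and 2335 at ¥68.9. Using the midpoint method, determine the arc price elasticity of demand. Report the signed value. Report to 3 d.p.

ΔQ = 2335 − 2613 = -278; ΔP = 68.9 − 52.8 = 16.1.
Midpoints: P̄ = 60.85, Q̄ = 2474.0.
ε = (ΔQ/ΔP)(P̄/Q̄) = (-278/16.1)(60.85/2474.0).

-0.425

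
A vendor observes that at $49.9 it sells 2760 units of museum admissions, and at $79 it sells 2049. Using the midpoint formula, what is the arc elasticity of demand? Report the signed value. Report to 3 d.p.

ΔQ = 2049 − 2760 = -711; ΔP = 79 − 49.9 = 29.1.
Midpoints: P̄ = 64.45, Q̄ = 2404.5.
ε = (ΔQ/ΔP)(P̄/Q̄) = (-711/29.1)(64.45/2404.5).

-0.655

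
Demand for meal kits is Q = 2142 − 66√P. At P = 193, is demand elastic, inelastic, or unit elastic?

inelastic

Q = 1225.099, dQ/dP = -2.375.
ε = (dQ/dP)(P/Q) ≈ -0.374.
|ε| = 0.37 < 1.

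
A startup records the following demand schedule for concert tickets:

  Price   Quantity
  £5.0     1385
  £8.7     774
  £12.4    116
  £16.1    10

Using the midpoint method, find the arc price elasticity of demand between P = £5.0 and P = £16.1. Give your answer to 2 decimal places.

At P = 5.0, Q = 1385; at P = 16.1, Q = 10.
ΔQ = -1375, ΔP = 11.1. Midpoints: P̄ = 10.55, Q̄ = 697.5.
ε = (ΔQ/ΔP)(P̄/Q̄) = (-1375/11.1)(10.55/697.5).

-1.87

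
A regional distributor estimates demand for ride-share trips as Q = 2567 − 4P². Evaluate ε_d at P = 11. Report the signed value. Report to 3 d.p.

At P = 11, Q = 2083.
dQ/dP = −8P = -88.
ε = (dQ/dP)(P/Q) = (-88)(11/2083).

-0.465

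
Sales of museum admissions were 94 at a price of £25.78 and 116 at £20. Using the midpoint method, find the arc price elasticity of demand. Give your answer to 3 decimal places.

-0.830

ΔQ = 116 − 94 = 22; ΔP = 20 − 25.78 = -5.78.
Midpoints: P̄ = 22.89, Q̄ = 105.0.
ε = (ΔQ/ΔP)(P̄/Q̄) = (22/-5.78)(22.89/105.0).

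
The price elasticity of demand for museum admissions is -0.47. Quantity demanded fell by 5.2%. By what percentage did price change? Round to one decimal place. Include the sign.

%ΔP ≈ %ΔQ / ε = (-5.2%)/(-0.47) = 11.06%.

11.1%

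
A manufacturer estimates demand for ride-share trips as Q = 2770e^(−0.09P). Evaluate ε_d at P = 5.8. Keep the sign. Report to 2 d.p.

At P = 5.8, Q = 1643.532.
dQ/dP = −0.09·2770e^(−0.09P) = −0.09Q = -147.918.
ε = (dQ/dP)(P/Q) = (-147.918)(5.8/1643.532).
|ε| < 1, so demand is inelastic at this price.

-0.52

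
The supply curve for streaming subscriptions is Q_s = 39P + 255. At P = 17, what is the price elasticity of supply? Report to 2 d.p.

0.72

At P = 17, Q_s = 918.
dQ_s/dP = 39.
ε_s = (dQ_s/dP)(P/Q_s) = (39)(17/918).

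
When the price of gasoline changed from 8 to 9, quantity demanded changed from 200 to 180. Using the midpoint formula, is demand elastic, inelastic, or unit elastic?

Arc ε ≈ -0.895.
|ε| = 0.89 < 1.

inelastic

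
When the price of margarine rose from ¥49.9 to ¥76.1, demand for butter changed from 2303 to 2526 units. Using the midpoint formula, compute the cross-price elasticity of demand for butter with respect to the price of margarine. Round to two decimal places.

0.22

ΔQ_x = 2526 − 2303 = 223; ΔP_y = 76.1 − 49.9 = 26.2.
Midpoints: P̄_y = 63.00, Q̄_x = 2414.5.
ε_xy = (ΔQ_x/ΔP_y)(P̄_y/Q̄_x) = (223/26.2)(63.00/2414.5).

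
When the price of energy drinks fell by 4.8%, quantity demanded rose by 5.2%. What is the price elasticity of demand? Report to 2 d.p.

-1.08

ε = %ΔQ / %ΔP = (5.2)/(-4.8) = -1.083.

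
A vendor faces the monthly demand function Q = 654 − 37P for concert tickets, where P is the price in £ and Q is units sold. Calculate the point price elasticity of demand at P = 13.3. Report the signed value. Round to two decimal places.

-3.04

At P = 13.3, Q = 161.900.
dQ/dP = −37.
ε = (dQ/dP)(P/Q) = (-37)(13.3/161.900).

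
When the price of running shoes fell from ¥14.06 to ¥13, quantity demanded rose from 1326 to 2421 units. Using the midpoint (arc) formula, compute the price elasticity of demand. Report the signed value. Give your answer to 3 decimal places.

-7.460

ΔQ = 2421 − 1326 = 1095; ΔP = 13 − 14.06 = -1.06.
Midpoints: P̄ = 13.53, Q̄ = 1873.5.
ε = (ΔQ/ΔP)(P̄/Q̄) = (1095/-1.06)(13.53/1873.5).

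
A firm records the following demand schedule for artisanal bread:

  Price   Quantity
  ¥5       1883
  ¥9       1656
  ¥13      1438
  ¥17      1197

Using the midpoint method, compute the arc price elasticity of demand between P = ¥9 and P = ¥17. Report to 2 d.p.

At P = 9, Q = 1656; at P = 17, Q = 1197.
ΔQ = -459, ΔP = 8. Midpoints: P̄ = 13.00, Q̄ = 1426.5.
ε = (ΔQ/ΔP)(P̄/Q̄) = (-459/8)(13.00/1426.5).

-0.52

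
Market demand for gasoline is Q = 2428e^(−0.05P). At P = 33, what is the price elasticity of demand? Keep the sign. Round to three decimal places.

At P = 33, Q = 466.297.
dQ/dP = −0.05·2428e^(−0.05P) = −0.05Q = -23.315.
ε = (dQ/dP)(P/Q) = (-23.315)(33/466.297).

-1.650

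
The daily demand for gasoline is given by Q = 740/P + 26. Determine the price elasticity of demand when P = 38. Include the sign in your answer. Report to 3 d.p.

-0.428

At P = 38, Q = 45.474.
dQ/dP = −740/P² = -0.512.
ε = (dQ/dP)(P/Q) = (-0.512)(38/45.474).
|ε| < 1, so demand is inelastic at this price.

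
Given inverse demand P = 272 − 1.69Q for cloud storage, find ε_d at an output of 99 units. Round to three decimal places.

At Q = 99, P = 272 − 1.69(99) = 104.69.
dP/dQ = −1.69, so dQ/dP = 1/(−1.69) = -0.592.
ε = (dQ/dP)(P/Q) = (-0.592)(104.69/99).

-0.626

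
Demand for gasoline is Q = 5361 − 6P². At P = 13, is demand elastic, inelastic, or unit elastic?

Q = 4347, dQ/dP = -156.
ε = (dQ/dP)(P/Q) ≈ -0.467.
|ε| = 0.47 < 1.

inelastic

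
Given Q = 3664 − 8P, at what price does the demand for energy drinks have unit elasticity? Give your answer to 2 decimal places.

For linear demand Q = a − bP, ε = −bP/(a − bP). |ε| = 1 when bP = a − bP, i.e. P = a/(2b).
P = 3664/(2·8) = 3664/16 = 229.0000.

229.00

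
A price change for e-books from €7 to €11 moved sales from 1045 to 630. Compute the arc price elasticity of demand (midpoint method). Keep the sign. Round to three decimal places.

ΔQ = 630 − 1045 = -415; ΔP = 11 − 7 = 4.
Midpoints: P̄ = 9.00, Q̄ = 837.5.
ε = (ΔQ/ΔP)(P̄/Q̄) = (-415/4)(9.00/837.5).

-1.115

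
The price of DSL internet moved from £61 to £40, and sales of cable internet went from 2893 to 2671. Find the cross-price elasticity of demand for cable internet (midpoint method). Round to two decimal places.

0.19

ΔQ_x = 2671 − 2893 = -222; ΔP_y = 40 − 61 = -21.
Midpoints: P̄_y = 50.50, Q̄_x = 2782.0.
ε_xy = (ΔQ_x/ΔP_y)(P̄_y/Q̄_x) = (-222/-21)(50.50/2782.0).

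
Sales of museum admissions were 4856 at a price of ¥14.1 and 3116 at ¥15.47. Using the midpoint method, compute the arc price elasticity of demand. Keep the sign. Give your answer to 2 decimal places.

-4.71

ΔQ = 3116 − 4856 = -1740; ΔP = 15.47 − 14.1 = 1.37.
Midpoints: P̄ = 14.79, Q̄ = 3986.0.
ε = (ΔQ/ΔP)(P̄/Q̄) = (-1740/1.37)(14.79/3986.0).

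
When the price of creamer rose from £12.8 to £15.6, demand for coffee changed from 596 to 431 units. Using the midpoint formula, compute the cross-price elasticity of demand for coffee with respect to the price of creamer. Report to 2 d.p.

ΔQ_x = 431 − 596 = -165; ΔP_y = 15.6 − 12.8 = 2.8.
Midpoints: P̄_y = 14.20, Q̄_x = 513.5.
ε_xy = (ΔQ_x/ΔP_y)(P̄_y/Q̄_x) = (-165/2.8)(14.20/513.5).

-1.63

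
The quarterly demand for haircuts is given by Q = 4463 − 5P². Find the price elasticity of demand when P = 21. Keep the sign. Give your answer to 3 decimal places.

-1.953

At P = 21, Q = 2258.
dQ/dP = −10P = -210.
ε = (dQ/dP)(P/Q) = (-210)(21/2258).
|ε| > 1, so demand is elastic at this price.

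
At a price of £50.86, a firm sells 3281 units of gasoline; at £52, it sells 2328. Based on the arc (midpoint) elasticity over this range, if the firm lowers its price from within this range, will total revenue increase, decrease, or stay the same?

Arc ε = (-953/1.14)(51.43/2804.5) ≈ -15.330.
|ε| = 15.33 > 1, so demand is elastic. A price cut therefore raises total revenue.

increase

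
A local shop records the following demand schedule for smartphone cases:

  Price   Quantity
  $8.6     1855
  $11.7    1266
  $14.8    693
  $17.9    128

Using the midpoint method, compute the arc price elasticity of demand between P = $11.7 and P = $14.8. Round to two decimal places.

At P = 11.7, Q = 1266; at P = 14.8, Q = 693.
ΔQ = -573, ΔP = 3.1. Midpoints: P̄ = 13.25, Q̄ = 979.5.
ε = (ΔQ/ΔP)(P̄/Q̄) = (-573/3.1)(13.25/979.5).

-2.50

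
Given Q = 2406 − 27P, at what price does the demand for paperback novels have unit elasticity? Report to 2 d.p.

44.56

For linear demand Q = a − bP, ε = −bP/(a − bP). |ε| = 1 when bP = a − bP, i.e. P = a/(2b).
P = 2406/(2·27) = 2406/54 = 44.5556.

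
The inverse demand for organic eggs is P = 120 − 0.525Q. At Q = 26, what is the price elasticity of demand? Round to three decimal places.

At Q = 26, P = 120 − 0.525(26) = 106.35.
dP/dQ = −0.525, so dQ/dP = 1/(−0.525) = -1.905.
ε = (dQ/dP)(P/Q) = (-1.905)(106.35/26).

-7.791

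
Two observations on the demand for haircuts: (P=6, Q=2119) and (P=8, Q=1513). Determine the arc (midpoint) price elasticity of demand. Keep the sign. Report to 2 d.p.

-1.17

ΔQ = 1513 − 2119 = -606; ΔP = 8 − 6 = 2.
Midpoints: P̄ = 7.00, Q̄ = 1816.0.
ε = (ΔQ/ΔP)(P̄/Q̄) = (-606/2)(7.00/1816.0).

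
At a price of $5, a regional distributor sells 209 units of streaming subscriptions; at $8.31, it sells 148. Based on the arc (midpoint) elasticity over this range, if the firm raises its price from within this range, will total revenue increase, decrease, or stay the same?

Arc ε = (-61/3.31)(6.66/178.5) ≈ -0.687.
|ε| = 0.69 < 1, so demand is inelastic. A price rise therefore raises total revenue.

increase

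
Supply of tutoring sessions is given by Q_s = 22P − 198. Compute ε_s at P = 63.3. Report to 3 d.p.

1.166

At P = 63.3, Q_s = 1194.60.
dQ_s/dP = 22.
ε_s = (dQ_s/dP)(P/Q_s) = (22)(63.3/1194.60).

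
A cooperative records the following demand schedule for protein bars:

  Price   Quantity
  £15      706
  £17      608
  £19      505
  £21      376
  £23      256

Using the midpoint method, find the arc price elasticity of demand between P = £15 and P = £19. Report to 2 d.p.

At P = 15, Q = 706; at P = 19, Q = 505.
ΔQ = -201, ΔP = 4. Midpoints: P̄ = 17.00, Q̄ = 605.5.
ε = (ΔQ/ΔP)(P̄/Q̄) = (-201/4)(17.00/605.5).

-1.41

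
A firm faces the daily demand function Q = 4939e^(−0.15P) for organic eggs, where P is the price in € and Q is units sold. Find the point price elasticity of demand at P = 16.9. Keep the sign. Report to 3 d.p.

At P = 16.9, Q = 391.474.
dQ/dP = −0.15·4939e^(−0.15P) = −0.15Q = -58.721.
ε = (dQ/dP)(P/Q) = (-58.721)(16.9/391.474).
|ε| > 1, so demand is elastic at this price.

-2.535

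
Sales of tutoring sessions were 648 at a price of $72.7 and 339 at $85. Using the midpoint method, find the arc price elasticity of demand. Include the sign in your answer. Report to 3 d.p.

-4.014

ΔQ = 339 − 648 = -309; ΔP = 85 − 72.7 = 12.3.
Midpoints: P̄ = 78.85, Q̄ = 493.5.
ε = (ΔQ/ΔP)(P̄/Q̄) = (-309/12.3)(78.85/493.5).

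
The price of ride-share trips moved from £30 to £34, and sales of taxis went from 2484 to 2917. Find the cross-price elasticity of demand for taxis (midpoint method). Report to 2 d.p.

ΔQ_x = 2917 − 2484 = 433; ΔP_y = 34 − 30 = 4.
Midpoints: P̄_y = 32.00, Q̄_x = 2700.5.
ε_xy = (ΔQ_x/ΔP_y)(P̄_y/Q̄_x) = (433/4)(32.00/2700.5).

1.28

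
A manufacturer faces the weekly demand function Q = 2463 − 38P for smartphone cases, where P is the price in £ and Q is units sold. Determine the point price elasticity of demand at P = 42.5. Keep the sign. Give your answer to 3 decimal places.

At P = 42.5, Q = 848.
dQ/dP = −38.
ε = (dQ/dP)(P/Q) = (-38)(42.5/848).
|ε| > 1, so demand is elastic at this price.

-1.904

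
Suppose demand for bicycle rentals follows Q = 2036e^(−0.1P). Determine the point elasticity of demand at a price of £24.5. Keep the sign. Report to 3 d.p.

At P = 24.5, Q = 175.694.
dQ/dP = −0.1·2036e^(−0.1P) = −0.1Q = -17.569.
ε = (dQ/dP)(P/Q) = (-17.569)(24.5/175.694).

-2.450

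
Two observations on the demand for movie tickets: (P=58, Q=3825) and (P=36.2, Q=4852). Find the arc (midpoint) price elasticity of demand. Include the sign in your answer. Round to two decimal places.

ΔQ = 4852 − 3825 = 1027; ΔP = 36.2 − 58 = -21.8.
Midpoints: P̄ = 47.10, Q̄ = 4338.5.
ε = (ΔQ/ΔP)(P̄/Q̄) = (1027/-21.8)(47.10/4338.5).

-0.51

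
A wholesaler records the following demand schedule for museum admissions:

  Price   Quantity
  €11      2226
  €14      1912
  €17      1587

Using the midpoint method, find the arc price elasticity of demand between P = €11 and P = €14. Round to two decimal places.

-0.63

At P = 11, Q = 2226; at P = 14, Q = 1912.
ΔQ = -314, ΔP = 3. Midpoints: P̄ = 12.50, Q̄ = 2069.0.
ε = (ΔQ/ΔP)(P̄/Q̄) = (-314/3)(12.50/2069.0).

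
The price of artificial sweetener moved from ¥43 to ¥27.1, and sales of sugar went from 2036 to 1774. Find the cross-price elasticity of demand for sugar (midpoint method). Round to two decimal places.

ΔQ_x = 1774 − 2036 = -262; ΔP_y = 27.1 − 43 = -15.9.
Midpoints: P̄_y = 35.05, Q̄_x = 1905.0.
ε_xy = (ΔQ_x/ΔP_y)(P̄_y/Q̄_x) = (-262/-15.9)(35.05/1905.0).

0.30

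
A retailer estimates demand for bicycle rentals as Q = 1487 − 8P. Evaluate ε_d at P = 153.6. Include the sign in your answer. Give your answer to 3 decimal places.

-4.759

At P = 153.6, Q = 258.200.
dQ/dP = −8.
ε = (dQ/dP)(P/Q) = (-8)(153.6/258.200).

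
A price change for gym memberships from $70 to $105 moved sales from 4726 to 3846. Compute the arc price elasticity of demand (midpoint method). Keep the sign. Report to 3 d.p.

ΔQ = 3846 − 4726 = -880; ΔP = 105 − 70 = 35.
Midpoints: P̄ = 87.50, Q̄ = 4286.0.
ε = (ΔQ/ΔP)(P̄/Q̄) = (-880/35)(87.50/4286.0).

-0.513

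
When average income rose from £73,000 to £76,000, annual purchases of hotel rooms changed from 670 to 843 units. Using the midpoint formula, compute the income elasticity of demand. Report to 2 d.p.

5.68

ΔQ = 173, ΔI = 3000. Midpoints: Ī = 74,500, Q̄ = 756.5.
ε_I = (ΔQ/ΔI)(Ī/Q̄) = (173/3000)(74500/756.5).
ε_I > 0, so the good is normal.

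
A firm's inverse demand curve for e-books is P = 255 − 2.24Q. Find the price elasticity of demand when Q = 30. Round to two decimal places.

At Q = 30, P = 255 − 2.24(30) = 187.80.
dP/dQ = −2.24, so dQ/dP = 1/(−2.24) = -0.446.
ε = (dQ/dP)(P/Q) = (-0.446)(187.80/30).

-2.79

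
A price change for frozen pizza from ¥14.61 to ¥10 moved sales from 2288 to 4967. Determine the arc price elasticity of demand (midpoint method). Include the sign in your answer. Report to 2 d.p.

ΔQ = 4967 − 2288 = 2679; ΔP = 10 − 14.61 = -4.61.
Midpoints: P̄ = 12.30, Q̄ = 3627.5.
ε = (ΔQ/ΔP)(P̄/Q̄) = (2679/-4.61)(12.30/3627.5).

-1.97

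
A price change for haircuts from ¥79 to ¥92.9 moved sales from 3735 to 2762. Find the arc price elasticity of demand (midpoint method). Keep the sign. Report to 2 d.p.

-1.85

ΔQ = 2762 − 3735 = -973; ΔP = 92.9 − 79 = 13.9.
Midpoints: P̄ = 85.95, Q̄ = 3248.5.
ε = (ΔQ/ΔP)(P̄/Q̄) = (-973/13.9)(85.95/3248.5).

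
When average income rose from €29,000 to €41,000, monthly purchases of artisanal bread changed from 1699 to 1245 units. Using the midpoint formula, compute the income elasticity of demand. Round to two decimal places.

-0.90

ΔQ = -454, ΔI = 12000. Midpoints: Ī = 35,000, Q̄ = 1472.0.
ε_I = (ΔQ/ΔI)(Ī/Q̄) = (-454/12000)(35000/1472.0).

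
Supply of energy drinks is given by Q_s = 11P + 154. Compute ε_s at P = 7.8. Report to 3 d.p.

0.358

At P = 7.8, Q_s = 239.80.
dQ_s/dP = 11.
ε_s = (dQ_s/dP)(P/Q_s) = (11)(7.8/239.80).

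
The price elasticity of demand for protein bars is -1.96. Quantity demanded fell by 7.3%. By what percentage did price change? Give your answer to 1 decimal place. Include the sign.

%ΔP ≈ %ΔQ / ε = (-7.3%)/(-1.96) = 3.72%.

3.7%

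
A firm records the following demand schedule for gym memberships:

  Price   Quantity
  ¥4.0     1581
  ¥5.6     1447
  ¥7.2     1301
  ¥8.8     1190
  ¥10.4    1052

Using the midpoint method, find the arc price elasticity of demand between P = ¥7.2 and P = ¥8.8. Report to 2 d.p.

-0.45

At P = 7.2, Q = 1301; at P = 8.8, Q = 1190.
ΔQ = -111, ΔP = 1.6. Midpoints: P̄ = 8.00, Q̄ = 1245.5.
ε = (ΔQ/ΔP)(P̄/Q̄) = (-111/1.6)(8.00/1245.5).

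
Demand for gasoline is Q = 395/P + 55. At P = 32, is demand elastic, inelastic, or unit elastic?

Q = 67.344, dQ/dP = -0.386.
ε = (dQ/dP)(P/Q) ≈ -0.183.
|ε| = 0.18 < 1.

inelastic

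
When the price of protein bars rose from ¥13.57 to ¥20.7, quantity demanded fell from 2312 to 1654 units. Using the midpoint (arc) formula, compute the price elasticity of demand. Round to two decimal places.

ΔQ = 1654 − 2312 = -658; ΔP = 20.7 − 13.57 = 7.13.
Midpoints: P̄ = 17.13, Q̄ = 1983.0.
ε = (ΔQ/ΔP)(P̄/Q̄) = (-658/7.13)(17.13/1983.0).

-0.80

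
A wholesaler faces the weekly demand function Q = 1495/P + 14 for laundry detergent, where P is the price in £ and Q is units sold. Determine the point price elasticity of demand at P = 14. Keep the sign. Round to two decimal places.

-0.88

At P = 14, Q = 120.786.
dQ/dP = −1495/P² = -7.628.
ε = (dQ/dP)(P/Q) = (-7.628)(14/120.786).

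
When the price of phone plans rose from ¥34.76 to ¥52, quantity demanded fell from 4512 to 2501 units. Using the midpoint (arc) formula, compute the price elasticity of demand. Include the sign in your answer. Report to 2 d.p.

ΔQ = 2501 − 4512 = -2011; ΔP = 52 − 34.76 = 17.24.
Midpoints: P̄ = 43.38, Q̄ = 3506.5.
ε = (ΔQ/ΔP)(P̄/Q̄) = (-2011/17.24)(43.38/3506.5).

-1.44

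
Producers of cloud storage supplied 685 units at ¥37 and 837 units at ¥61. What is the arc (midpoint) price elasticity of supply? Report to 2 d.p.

ΔQ = 837 − 685 = 152; ΔP = 61 − 37 = 24.
Midpoints: P̄ = 49.00, Q̄ = 761.0.
ε_s = (ΔQ/ΔP)(P̄/Q̄) = (152/24)(49.00/761.0).

0.41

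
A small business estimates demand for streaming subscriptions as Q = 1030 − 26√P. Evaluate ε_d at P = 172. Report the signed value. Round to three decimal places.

At P = 172, Q = 689.013.
dQ/dP = −26/(2√P) = -0.991.
ε = (dQ/dP)(P/Q) = (-0.991)(172/689.013).
|ε| < 1, so demand is inelastic at this price.

-0.247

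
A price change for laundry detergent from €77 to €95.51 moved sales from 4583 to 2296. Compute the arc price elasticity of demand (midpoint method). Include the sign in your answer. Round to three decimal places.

-3.098

ΔQ = 2296 − 4583 = -2287; ΔP = 95.51 − 77 = 18.51.
Midpoints: P̄ = 86.25, Q̄ = 3439.5.
ε = (ΔQ/ΔP)(P̄/Q̄) = (-2287/18.51)(86.25/3439.5).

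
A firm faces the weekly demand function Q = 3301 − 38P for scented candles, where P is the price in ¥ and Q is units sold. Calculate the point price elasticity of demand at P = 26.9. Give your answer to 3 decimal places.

-0.449

At P = 26.9, Q = 2278.800.
dQ/dP = −38.
ε = (dQ/dP)(P/Q) = (-38)(26.9/2278.800).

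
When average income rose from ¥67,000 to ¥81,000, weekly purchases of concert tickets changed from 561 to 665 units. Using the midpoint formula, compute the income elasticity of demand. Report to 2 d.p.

ΔQ = 104, ΔI = 14000. Midpoints: Ī = 74,000, Q̄ = 613.0.
ε_I = (ΔQ/ΔI)(Ī/Q̄) = (104/14000)(74000/613.0).

0.90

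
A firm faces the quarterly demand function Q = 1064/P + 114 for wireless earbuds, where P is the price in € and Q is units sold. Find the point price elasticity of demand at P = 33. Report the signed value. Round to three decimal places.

At P = 33, Q = 146.242.
dQ/dP = −1064/P² = -0.977.
ε = (dQ/dP)(P/Q) = (-0.977)(33/146.242).
|ε| < 1, so demand is inelastic at this price.

-0.220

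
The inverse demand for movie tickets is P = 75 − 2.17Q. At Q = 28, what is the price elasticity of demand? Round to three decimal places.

At Q = 28, P = 75 − 2.17(28) = 14.24.
dP/dQ = −2.17, so dQ/dP = 1/(−2.17) = -0.461.
ε = (dQ/dP)(P/Q) = (-0.461)(14.24/28).

-0.234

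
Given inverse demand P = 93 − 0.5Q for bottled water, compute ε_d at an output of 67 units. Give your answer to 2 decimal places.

At Q = 67, P = 93 − 0.5(67) = 59.50.
dP/dQ = −0.5, so dQ/dP = 1/(−0.5) = -2.000.
ε = (dQ/dP)(P/Q) = (-2.000)(59.50/67).

-1.78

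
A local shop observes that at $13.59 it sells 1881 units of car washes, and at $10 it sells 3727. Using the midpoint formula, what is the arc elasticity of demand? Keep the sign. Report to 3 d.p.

-2.163

ΔQ = 3727 − 1881 = 1846; ΔP = 10 − 13.59 = -3.59.
Midpoints: P̄ = 11.79, Q̄ = 2804.0.
ε = (ΔQ/ΔP)(P̄/Q̄) = (1846/-3.59)(11.79/2804.0).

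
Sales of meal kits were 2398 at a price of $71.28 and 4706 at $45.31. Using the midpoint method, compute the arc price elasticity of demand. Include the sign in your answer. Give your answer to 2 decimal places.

ΔQ = 4706 − 2398 = 2308; ΔP = 45.31 − 71.28 = -25.97.
Midpoints: P̄ = 58.30, Q̄ = 3552.0.
ε = (ΔQ/ΔP)(P̄/Q̄) = (2308/-25.97)(58.30/3552.0).

-1.46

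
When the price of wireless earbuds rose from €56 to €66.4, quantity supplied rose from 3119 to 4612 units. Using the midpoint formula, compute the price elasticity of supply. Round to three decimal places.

ΔQ = 4612 − 3119 = 1493; ΔP = 66.4 − 56 = 10.4.
Midpoints: P̄ = 61.20, Q̄ = 3865.5.
ε_s = (ΔQ/ΔP)(P̄/Q̄) = (1493/10.4)(61.20/3865.5).

2.273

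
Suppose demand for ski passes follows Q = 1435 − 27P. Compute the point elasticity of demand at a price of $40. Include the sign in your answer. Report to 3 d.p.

-3.042

At P = 40, Q = 355.
dQ/dP = −27.
ε = (dQ/dP)(P/Q) = (-27)(40/355).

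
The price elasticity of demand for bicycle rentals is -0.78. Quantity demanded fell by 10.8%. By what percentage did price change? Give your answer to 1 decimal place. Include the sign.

%ΔP ≈ %ΔQ / ε = (-10.8%)/(-0.78) = 13.85%.

13.8%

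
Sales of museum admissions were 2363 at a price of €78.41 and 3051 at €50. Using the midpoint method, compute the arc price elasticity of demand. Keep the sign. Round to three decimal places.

-0.574

ΔQ = 3051 − 2363 = 688; ΔP = 50 − 78.41 = -28.41.
Midpoints: P̄ = 64.20, Q̄ = 2707.0.
ε = (ΔQ/ΔP)(P̄/Q̄) = (688/-28.41)(64.20/2707.0).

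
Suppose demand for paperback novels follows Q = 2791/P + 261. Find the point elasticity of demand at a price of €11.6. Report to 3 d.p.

-0.480

At P = 11.6, Q = 501.603.
dQ/dP = −2791/P² = -20.742.
ε = (dQ/dP)(P/Q) = (-20.742)(11.6/501.603).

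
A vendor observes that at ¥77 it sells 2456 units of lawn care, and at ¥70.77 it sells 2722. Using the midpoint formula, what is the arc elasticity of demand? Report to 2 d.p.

ΔQ = 2722 − 2456 = 266; ΔP = 70.77 − 77 = -6.23.
Midpoints: P̄ = 73.88, Q̄ = 2589.0.
ε = (ΔQ/ΔP)(P̄/Q̄) = (266/-6.23)(73.88/2589.0).

-1.22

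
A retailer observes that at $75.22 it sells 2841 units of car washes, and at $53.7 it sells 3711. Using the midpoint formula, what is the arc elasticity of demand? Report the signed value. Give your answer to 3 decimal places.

-0.795

ΔQ = 3711 − 2841 = 870; ΔP = 53.7 − 75.22 = -21.52.
Midpoints: P̄ = 64.46, Q̄ = 3276.0.
ε = (ΔQ/ΔP)(P̄/Q̄) = (870/-21.52)(64.46/3276.0).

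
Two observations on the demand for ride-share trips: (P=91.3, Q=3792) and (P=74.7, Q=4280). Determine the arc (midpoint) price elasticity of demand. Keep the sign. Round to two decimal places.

ΔQ = 4280 − 3792 = 488; ΔP = 74.7 − 91.3 = -16.6.
Midpoints: P̄ = 83.00, Q̄ = 4036.0.
ε = (ΔQ/ΔP)(P̄/Q̄) = (488/-16.6)(83.00/4036.0).

-0.60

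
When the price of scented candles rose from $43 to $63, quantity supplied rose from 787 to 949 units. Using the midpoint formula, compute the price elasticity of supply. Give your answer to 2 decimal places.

0.49

ΔQ = 949 − 787 = 162; ΔP = 63 − 43 = 20.
Midpoints: P̄ = 53.00, Q̄ = 868.0.
ε_s = (ΔQ/ΔP)(P̄/Q̄) = (162/20)(53.00/868.0).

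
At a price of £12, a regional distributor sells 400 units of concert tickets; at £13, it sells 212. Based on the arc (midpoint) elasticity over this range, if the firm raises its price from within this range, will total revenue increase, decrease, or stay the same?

Arc ε = (-188/1)(12.50/306.0) ≈ -7.680.
|ε| = 7.68 > 1, so demand is elastic. A price rise therefore reduces total revenue.

decrease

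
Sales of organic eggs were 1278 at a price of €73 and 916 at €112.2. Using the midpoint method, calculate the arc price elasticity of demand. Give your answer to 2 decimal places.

-0.78

ΔQ = 916 − 1278 = -362; ΔP = 112.2 − 73 = 39.2.
Midpoints: P̄ = 92.60, Q̄ = 1097.0.
ε = (ΔQ/ΔP)(P̄/Q̄) = (-362/39.2)(92.60/1097.0).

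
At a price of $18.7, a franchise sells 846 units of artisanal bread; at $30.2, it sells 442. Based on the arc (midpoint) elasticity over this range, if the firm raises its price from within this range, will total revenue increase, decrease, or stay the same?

Arc ε = (-404/11.5)(24.45/644.0) ≈ -1.334.
|ε| = 1.33 > 1, so demand is elastic. A price rise therefore reduces total revenue.

decrease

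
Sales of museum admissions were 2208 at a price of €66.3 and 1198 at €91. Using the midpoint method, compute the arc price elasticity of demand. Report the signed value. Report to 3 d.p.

ΔQ = 1198 − 2208 = -1010; ΔP = 91 − 66.3 = 24.7.
Midpoints: P̄ = 78.65, Q̄ = 1703.0.
ε = (ΔQ/ΔP)(P̄/Q̄) = (-1010/24.7)(78.65/1703.0).

-1.888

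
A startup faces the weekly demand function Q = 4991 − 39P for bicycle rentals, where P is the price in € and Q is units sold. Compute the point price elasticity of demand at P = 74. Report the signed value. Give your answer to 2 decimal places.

-1.37

At P = 74, Q = 2105.
dQ/dP = −39.
ε = (dQ/dP)(P/Q) = (-39)(74/2105).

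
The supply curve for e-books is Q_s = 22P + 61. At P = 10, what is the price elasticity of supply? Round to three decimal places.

0.783

At P = 10, Q_s = 281.
dQ_s/dP = 22.
ε_s = (dQ_s/dP)(P/Q_s) = (22)(10/281).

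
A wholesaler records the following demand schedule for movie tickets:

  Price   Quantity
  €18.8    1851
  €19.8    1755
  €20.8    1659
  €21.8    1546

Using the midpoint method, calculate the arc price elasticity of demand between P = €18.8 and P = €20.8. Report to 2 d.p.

-1.08

At P = 18.8, Q = 1851; at P = 20.8, Q = 1659.
ΔQ = -192, ΔP = 2.0. Midpoints: P̄ = 19.80, Q̄ = 1755.0.
ε = (ΔQ/ΔP)(P̄/Q̄) = (-192/2.0)(19.80/1755.0).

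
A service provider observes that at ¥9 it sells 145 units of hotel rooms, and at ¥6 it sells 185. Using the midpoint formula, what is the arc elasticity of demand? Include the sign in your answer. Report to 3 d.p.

-0.606

ΔQ = 185 − 145 = 40; ΔP = 6 − 9 = -3.
Midpoints: P̄ = 7.50, Q̄ = 165.0.
ε = (ΔQ/ΔP)(P̄/Q̄) = (40/-3)(7.50/165.0).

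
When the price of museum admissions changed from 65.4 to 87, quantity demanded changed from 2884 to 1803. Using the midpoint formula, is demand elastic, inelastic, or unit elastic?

elastic

Arc ε ≈ -1.627.
|ε| = 1.63 > 1.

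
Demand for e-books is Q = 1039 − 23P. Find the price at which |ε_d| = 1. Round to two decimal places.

For linear demand Q = a − bP, ε = −bP/(a − bP). |ε| = 1 when bP = a − bP, i.e. P = a/(2b).
P = 1039/(2·23) = 1039/46 = 22.5870.

22.59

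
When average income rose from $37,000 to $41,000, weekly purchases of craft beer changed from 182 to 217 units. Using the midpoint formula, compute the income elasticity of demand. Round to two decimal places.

ΔQ = 35, ΔI = 4000. Midpoints: Ī = 39,000, Q̄ = 199.5.
ε_I = (ΔQ/ΔI)(Ī/Q̄) = (35/4000)(39000/199.5).

1.71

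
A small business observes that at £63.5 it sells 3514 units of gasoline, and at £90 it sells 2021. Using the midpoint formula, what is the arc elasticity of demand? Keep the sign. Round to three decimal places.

-1.562

ΔQ = 2021 − 3514 = -1493; ΔP = 90 − 63.5 = 26.5.
Midpoints: P̄ = 76.75, Q̄ = 2767.5.
ε = (ΔQ/ΔP)(P̄/Q̄) = (-1493/26.5)(76.75/2767.5).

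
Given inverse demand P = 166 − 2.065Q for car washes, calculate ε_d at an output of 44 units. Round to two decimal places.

-0.83

At Q = 44, P = 166 − 2.065(44) = 75.14.
dP/dQ = −2.065, so dQ/dP = 1/(−2.065) = -0.484.
ε = (dQ/dP)(P/Q) = (-0.484)(75.14/44).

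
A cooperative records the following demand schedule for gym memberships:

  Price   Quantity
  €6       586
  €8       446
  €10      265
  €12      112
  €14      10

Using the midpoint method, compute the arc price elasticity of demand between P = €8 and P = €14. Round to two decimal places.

At P = 8, Q = 446; at P = 14, Q = 10.
ΔQ = -436, ΔP = 6. Midpoints: P̄ = 11.00, Q̄ = 228.0.
ε = (ΔQ/ΔP)(P̄/Q̄) = (-436/6)(11.00/228.0).

-3.51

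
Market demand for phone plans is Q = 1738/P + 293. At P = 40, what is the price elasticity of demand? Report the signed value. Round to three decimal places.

-0.129

At P = 40, Q = 336.450.
dQ/dP = −1738/P² = -1.086.
ε = (dQ/dP)(P/Q) = (-1.086)(40/336.450).
|ε| < 1, so demand is inelastic at this price.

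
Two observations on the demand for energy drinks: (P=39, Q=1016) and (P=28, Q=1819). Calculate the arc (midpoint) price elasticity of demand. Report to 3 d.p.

ΔQ = 1819 − 1016 = 803; ΔP = 28 − 39 = -11.
Midpoints: P̄ = 33.50, Q̄ = 1417.5.
ε = (ΔQ/ΔP)(P̄/Q̄) = (803/-11)(33.50/1417.5).

-1.725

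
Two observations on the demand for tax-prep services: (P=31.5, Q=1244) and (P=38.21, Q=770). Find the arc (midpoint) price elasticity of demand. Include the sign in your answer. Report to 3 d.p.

ΔQ = 770 − 1244 = -474; ΔP = 38.21 − 31.5 = 6.71.
Midpoints: P̄ = 34.86, Q̄ = 1007.0.
ε = (ΔQ/ΔP)(P̄/Q̄) = (-474/6.71)(34.86/1007.0).

-2.445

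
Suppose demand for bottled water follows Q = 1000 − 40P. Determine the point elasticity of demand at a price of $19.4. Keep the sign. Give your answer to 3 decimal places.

At P = 19.4, Q = 224.
dQ/dP = −40.
ε = (dQ/dP)(P/Q) = (-40)(19.4/224).
|ε| > 1, so demand is elastic at this price.

-3.464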